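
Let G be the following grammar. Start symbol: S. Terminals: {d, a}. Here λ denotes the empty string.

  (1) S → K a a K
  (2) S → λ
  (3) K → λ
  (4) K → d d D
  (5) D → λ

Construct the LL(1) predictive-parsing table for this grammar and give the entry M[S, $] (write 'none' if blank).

S → λ

FIRST(K): from K→λ we get {λ}; from K→d d D we get {d}. So FIRST(K) = {λ, d}.
FIRST(D): from D→λ we get {λ}. So FIRST(D) = {λ}.
FIRST(S): from S→K a a K we get {a, d}; from S→λ we get {λ}. So FIRST(S) = {λ, a, d}.
FOLLOW(S) includes $ since S is the start symbol.
FOLLOW(S): S appears on no right-hand side. Thus FOLLOW(S) = {$}.
For S → K a a K: FIRST(K a a K) = {a, d}, so it goes in M[S, t] for t ∈ {a, d}.
For S → λ: FIRST(λ) = {λ}, so it goes in M[S, t] for t ∈ {}; since λ ∈ FIRST, also for every t ∈ FOLLOW(S) = {$}.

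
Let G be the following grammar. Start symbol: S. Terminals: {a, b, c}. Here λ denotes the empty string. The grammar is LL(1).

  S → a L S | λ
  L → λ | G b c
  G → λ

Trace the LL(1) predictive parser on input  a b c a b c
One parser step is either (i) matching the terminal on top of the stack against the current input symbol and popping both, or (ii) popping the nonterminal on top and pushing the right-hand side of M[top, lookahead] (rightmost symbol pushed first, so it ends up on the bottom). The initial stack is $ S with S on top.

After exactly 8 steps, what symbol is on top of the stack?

L

step 1: stack=$ S  input=a b c a b c $  — expand S → a L S
step 2: stack=$ S L a  input=a b c a b c $  — match a
step 3: stack=$ S L  input=b c a b c $  — expand L → G b c
step 4: stack=$ S c b G  input=b c a b c $  — expand G → λ
step 5: stack=$ S c b  input=b c a b c $  — match b
step 6: stack=$ S c  input=c a b c $  — match c
step 7: stack=$ S  input=a b c $  — expand S → a L S
step 8: stack=$ S L a  input=a b c $  — match a
Stack after step 8: $ S L (top = L).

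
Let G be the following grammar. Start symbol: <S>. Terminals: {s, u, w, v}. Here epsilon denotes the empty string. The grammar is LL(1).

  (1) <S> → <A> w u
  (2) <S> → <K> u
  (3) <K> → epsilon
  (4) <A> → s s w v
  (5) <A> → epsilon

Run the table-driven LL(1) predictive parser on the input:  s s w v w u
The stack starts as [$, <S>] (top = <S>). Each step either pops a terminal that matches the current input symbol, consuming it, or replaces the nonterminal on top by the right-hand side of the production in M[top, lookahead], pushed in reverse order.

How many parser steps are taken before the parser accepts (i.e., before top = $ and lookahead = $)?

step 1: stack=$ <S>  input=s s w v w u $  — expand <S> → <A> w u
step 2: stack=$ u w <A>  input=s s w v w u $  — expand <A> → s s w v
step 3: stack=$ u w v w s s  input=s s w v w u $  — match s
step 4: stack=$ u w v w s  input=s w v w u $  — match s
step 5: stack=$ u w v w  input=w v w u $  — match w
step 6: stack=$ u w v  input=v w u $  — match v
step 7: stack=$ u w  input=w u $  — match w
step 8: stack=$ u  input=u $  — match u
Accept reached after 8 steps.

8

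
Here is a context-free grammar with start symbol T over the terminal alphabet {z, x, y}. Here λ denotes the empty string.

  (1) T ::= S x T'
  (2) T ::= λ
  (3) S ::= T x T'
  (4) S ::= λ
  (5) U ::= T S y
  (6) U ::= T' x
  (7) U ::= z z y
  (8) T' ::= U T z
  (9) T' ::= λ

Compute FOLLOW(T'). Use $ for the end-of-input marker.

{$, x, y, z}

FIRST(T) = {λ, x}  (via S x T')
FIRST(S) = {λ, x}  (via T x T')
FIRST(U) = {x, y, z}  (via T S y, T' x)
FIRST(T') = {λ, x, y, z}  (via U T z)
FOLLOW(T) includes $ since T is the start symbol.
FOLLOW(T): in S::=T x T', T is followed by x T' with FIRST {x}; in U::=T S y, T is followed by S y with FIRST {x, y}; in T'::=U T z, T is followed by z with FIRST {z}. Thus FOLLOW(T) = {$, x, y, z}.
FOLLOW(S): in T::=S x T', S is followed by x T' with FIRST {x}; in U::=T S y, S is followed by y with FIRST {y}. Thus FOLLOW(S) = {x, y}.
FOLLOW(U): in T'::=U T z, U is followed by T z with FIRST {x, z}. Thus FOLLOW(U) = {x, z}.
FOLLOW(T'): in T::=S x T', the suffix after T' is empty, so FOLLOW(T') ⊇ FOLLOW(T) = {$, x, y, z}; in S::=T x T', the suffix after T' is empty, so FOLLOW(T') ⊇ FOLLOW(S) = {x, y}; in U::=T' x, T' is followed by x with FIRST {x}. Thus FOLLOW(T') = {$, x, y, z}.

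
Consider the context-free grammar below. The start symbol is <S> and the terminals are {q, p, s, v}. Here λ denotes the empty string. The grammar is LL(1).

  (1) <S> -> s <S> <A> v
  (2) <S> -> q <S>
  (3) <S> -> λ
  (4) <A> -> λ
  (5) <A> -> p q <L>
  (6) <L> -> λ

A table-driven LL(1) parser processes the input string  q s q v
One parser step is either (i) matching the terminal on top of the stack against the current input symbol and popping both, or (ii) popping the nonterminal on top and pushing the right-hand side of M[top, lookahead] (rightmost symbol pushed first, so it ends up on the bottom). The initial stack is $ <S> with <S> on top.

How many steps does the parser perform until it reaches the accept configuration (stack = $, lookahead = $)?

     Stack          Input      Action
  1  $ <S>          q s q v $  expand <S> -> q <S>
  2  $ <S> q        q s q v $  match q
  3  $ <S>          s q v $    expand <S> -> s <S> <A> v
  4  $ v <A> <S> s  s q v $    match s
  5  $ v <A> <S>    q v $      expand <S> -> q <S>
  6  $ v <A> <S> q  q v $      match q
  7  $ v <A> <S>    v $        expand <S> -> λ
  8  $ v <A>        v $        expand <A> -> λ
  9  $ v            v $        match v
Accept reached after 9 steps.

9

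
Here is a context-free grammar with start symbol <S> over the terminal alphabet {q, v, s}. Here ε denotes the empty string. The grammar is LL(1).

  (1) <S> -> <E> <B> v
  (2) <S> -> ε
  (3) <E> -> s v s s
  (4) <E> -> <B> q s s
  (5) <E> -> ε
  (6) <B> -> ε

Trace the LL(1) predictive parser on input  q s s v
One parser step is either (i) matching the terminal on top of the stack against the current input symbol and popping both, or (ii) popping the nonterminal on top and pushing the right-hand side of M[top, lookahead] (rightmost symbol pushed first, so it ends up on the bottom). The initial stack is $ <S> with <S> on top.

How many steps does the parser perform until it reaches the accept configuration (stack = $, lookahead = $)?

8

     Stack              Input      Action
  1  $ <S>              q s s v $  expand <S> -> <E> <B> v
  2  $ v <B> <E>        q s s v $  expand <E> -> <B> q s s
  3  $ v <B> s s q <B>  q s s v $  expand <B> -> ε
  4  $ v <B> s s q      q s s v $  match q
  5  $ v <B> s s        s s v $    match s
  6  $ v <B> s          s v $      match s
  7  $ v <B>            v $        expand <B> -> ε
  8  $ v                v $        match v
Accept reached after 8 steps.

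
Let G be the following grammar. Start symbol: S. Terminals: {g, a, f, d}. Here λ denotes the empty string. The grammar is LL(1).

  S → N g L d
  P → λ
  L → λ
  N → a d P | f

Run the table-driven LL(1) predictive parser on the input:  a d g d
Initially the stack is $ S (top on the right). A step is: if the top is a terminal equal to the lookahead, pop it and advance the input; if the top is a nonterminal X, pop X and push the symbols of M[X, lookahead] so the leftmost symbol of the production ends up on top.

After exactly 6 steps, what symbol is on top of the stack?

L

     Stack          Input      Action
  1  $ S            a d g d $  expand S → N g L d
  2  $ d L g N      a d g d $  expand N → a d P
  3  $ d L g P d a  a d g d $  match a
  4  $ d L g P d    d g d $    match d
  5  $ d L g P      g d $      expand P → λ
  6  $ d L g        g d $      match g
Stack after step 6: $ d L (top = L).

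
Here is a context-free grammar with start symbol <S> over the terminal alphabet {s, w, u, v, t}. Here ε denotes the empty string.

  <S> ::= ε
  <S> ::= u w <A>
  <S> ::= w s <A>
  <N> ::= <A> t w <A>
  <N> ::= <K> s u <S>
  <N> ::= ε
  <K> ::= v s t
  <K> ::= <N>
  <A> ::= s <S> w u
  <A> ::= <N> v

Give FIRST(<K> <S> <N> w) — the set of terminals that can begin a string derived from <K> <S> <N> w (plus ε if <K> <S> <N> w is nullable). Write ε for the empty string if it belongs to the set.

{s, u, v, w}

FIRST(<S>) = {ε, u, w}
FIRST(<N>) = {ε, s, v}  (via <A> t w <A>, <K> s u <S>)
FIRST(<K>) = {ε, s, v}  (via <N>)
FIRST(<A>) = {s, v}  (via <N> v)
FIRST(<K> <S> <N> w): take FIRST of each symbol in turn, carrying on past any symbol whose FIRST contains ε; result {s, u, v, w}.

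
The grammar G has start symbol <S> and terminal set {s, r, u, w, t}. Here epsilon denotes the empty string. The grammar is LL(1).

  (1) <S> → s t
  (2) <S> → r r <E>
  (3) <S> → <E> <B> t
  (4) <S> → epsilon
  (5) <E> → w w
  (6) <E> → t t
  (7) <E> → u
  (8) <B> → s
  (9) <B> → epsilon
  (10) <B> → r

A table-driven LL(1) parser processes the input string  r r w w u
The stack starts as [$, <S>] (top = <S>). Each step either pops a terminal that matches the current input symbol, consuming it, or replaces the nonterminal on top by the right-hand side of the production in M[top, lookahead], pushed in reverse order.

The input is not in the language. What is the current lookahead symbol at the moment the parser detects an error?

u

step 1: stack=$ <S>  input=r r w w u $  — expand <S> → r r <E>
step 2: stack=$ <E> r r  input=r r w w u $  — match r
step 3: stack=$ <E> r  input=r w w u $  — match r
step 4: stack=$ <E>  input=w w u $  — expand <E> → w w
step 5: stack=$ w w  input=w w u $  — match w
step 6: stack=$ w  input=w u $  — match w
step 7: stack=$  input=u $  — error: stack empty but input remains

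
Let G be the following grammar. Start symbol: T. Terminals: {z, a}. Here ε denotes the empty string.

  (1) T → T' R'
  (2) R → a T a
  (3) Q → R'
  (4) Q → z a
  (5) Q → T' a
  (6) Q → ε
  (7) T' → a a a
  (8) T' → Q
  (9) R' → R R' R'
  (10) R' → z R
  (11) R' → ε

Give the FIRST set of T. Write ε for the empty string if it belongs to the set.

FIRST(R): from R→a T a we get {a}. So FIRST(R) = {a}.
FIRST(R'): from R'→R R' R' we get {a}; from R'→z R we get {z}; from R'→ε we get {ε}. So FIRST(R') = {ε, a, z}.
FIRST(T): from T→T' R' we get {ε, a, z}. So FIRST(T) = {ε, a, z}.
FIRST(Q): from Q→R' we get {ε, a, z}; from Q→z a we get {z}; from Q→T' a we get {a, z}; from Q→ε we get {ε}. So FIRST(Q) = {ε, a, z}.
FIRST(T'): from T'→a a a we get {a}; from T'→Q we get {ε, a, z}. So FIRST(T') = {ε, a, z}.

{ε, a, z}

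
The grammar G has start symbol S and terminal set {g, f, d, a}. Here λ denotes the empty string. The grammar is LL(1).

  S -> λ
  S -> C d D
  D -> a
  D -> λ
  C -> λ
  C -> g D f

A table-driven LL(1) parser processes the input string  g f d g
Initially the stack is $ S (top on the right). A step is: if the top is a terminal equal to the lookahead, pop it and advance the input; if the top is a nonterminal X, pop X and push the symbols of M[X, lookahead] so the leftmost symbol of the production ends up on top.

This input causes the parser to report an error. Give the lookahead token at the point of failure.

g

     Stack        Input      Action
  1  $ S          g f d g $  expand S -> C d D
  2  $ D d C      g f d g $  expand C -> g D f
  3  $ D d f D g  g f d g $  match g
  4  $ D d f D    f d g $    expand D -> λ
  5  $ D d f      f d g $    match f
  6  $ D d        d g $      match d
  7  $ D          g $        error: M[D, g] is empty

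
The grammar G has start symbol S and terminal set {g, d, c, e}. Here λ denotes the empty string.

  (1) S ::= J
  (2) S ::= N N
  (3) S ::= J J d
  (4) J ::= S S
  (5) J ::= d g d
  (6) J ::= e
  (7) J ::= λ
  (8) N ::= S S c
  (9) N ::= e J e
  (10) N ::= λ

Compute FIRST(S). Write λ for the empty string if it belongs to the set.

FIRST(S): from S::=J we get {λ, c, d, e}; from S::=N N we get {λ, c, d, e}; from S::=J J d we get {c, d, e}. So FIRST(S) = {λ, c, d, e}.
FIRST(J): from J::=S S we get {λ, c, d, e}; from J::=d g d we get {d}; from J::=e we get {e}; from J::=λ we get {λ}. So FIRST(J) = {λ, c, d, e}.
FIRST(N): from N::=S S c we get {c, d, e}; from N::=e J e we get {e}; from N::=λ we get {λ}. So FIRST(N) = {λ, c, d, e}.

{λ, c, d, e}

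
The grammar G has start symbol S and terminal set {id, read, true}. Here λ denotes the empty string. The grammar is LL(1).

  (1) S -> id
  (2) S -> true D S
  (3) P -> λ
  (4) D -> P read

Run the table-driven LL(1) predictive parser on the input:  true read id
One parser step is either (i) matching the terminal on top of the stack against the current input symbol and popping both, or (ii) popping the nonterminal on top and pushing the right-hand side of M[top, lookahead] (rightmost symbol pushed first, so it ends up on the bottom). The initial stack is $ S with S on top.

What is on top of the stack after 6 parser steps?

id

step 1: stack=$ S  input=true read id $  — expand S -> true D S
step 2: stack=$ S D true  input=true read id $  — match true
step 3: stack=$ S D  input=read id $  — expand D -> P read
step 4: stack=$ S read P  input=read id $  — expand P -> λ
step 5: stack=$ S read  input=read id $  — match read
step 6: stack=$ S  input=id $  — expand S -> id
Stack after step 6: $ id (top = id).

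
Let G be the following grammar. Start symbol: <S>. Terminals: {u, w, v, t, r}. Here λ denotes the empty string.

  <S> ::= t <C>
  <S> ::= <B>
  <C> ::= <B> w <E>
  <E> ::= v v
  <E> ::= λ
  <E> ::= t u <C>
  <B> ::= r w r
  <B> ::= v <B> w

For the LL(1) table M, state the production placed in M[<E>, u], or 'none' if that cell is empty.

FIRST(<E>): from <E>::=v v we get {v}; from <E>::=λ we get {λ}; from <E>::=t u <C> we get {t}. So FIRST(<E>) = {λ, t, v}.
FIRST(<B>): from <B>::=r w r we get {r}; from <B>::=v <B> w we get {v}. So FIRST(<B>) = {r, v}.
FIRST(<S>): from <S>::=t <C> we get {t}; from <S>::=<B> we get {r, v}. So FIRST(<S>) = {r, t, v}.
FIRST(<C>): from <C>::=<B> w <E> we get {r, v}. So FIRST(<C>) = {r, v}.
FOLLOW(<S>) includes $ since <S> is the start symbol.
FOLLOW(<C>): in <S>::=t <C>, the suffix after <C> is empty, so FOLLOW(<C>) ⊇ FOLLOW(<S>) = {$}; in <E>::=t u <C>, the suffix after <C> is empty, so FOLLOW(<C>) ⊇ FOLLOW(<E>) = {$}. Thus FOLLOW(<C>) = {$}.
FOLLOW(<E>): in <C>::=<B> w <E>, the suffix after <E> is empty, so FOLLOW(<E>) ⊇ FOLLOW(<C>) = {$}. Thus FOLLOW(<E>) = {$}.
For <E> ::= v v: FIRST(v v) = {v}, so it goes in M[<E>, t] for t ∈ {v}.
For <E> ::= λ: FIRST(λ) = {λ}, so it goes in M[<E>, t] for t ∈ {}; since λ ∈ FIRST, also for every t ∈ FOLLOW(<E>) = {$}.
For <E> ::= t u <C>: FIRST(t u <C>) = {t}, so it goes in M[<E>, t] for t ∈ {t}.
None of these place a production in M[<E>, u].

none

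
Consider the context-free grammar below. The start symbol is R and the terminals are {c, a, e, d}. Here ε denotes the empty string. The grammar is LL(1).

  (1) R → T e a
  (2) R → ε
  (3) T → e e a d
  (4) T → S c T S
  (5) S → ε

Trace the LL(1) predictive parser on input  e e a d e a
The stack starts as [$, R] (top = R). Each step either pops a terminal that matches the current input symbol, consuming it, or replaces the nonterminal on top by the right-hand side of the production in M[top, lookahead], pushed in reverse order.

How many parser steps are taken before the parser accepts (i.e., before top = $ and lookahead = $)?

step 1: stack=$ R  input=e e a d e a $  — expand R → T e a
step 2: stack=$ a e T  input=e e a d e a $  — expand T → e e a d
step 3: stack=$ a e d a e e  input=e e a d e a $  — match e
step 4: stack=$ a e d a e  input=e a d e a $  — match e
step 5: stack=$ a e d a  input=a d e a $  — match a
step 6: stack=$ a e d  input=d e a $  — match d
step 7: stack=$ a e  input=e a $  — match e
step 8: stack=$ a  input=a $  — match a
Accept reached after 8 steps.

8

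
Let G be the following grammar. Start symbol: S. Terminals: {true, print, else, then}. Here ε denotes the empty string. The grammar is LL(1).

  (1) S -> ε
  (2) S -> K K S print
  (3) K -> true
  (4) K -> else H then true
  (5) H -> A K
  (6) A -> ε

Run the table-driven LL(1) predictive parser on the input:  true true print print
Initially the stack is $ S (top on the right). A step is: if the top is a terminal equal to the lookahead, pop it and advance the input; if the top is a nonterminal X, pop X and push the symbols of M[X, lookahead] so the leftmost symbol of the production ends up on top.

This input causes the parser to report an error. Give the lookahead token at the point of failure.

print

     Stack             Input                    Action
  1  $ S               true true print print $  expand S -> K K S print
  2  $ print S K K     true true print print $  expand K -> true
  3  $ print S K true  true true print print $  match true
  4  $ print S K       true print print $       expand K -> true
  5  $ print S true    true print print $       match true
  6  $ print S         print print $            expand S -> ε
  7  $ print           print print $            match print
  8  $                 print $                  error: stack empty but input remains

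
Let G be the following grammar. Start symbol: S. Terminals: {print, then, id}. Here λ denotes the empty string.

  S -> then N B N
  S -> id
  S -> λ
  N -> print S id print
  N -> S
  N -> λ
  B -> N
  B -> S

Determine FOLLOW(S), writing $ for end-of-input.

FIRST(S): from S->then N B N we get {then}; from S->id we get {id}; from S->λ we get {λ}. So FIRST(S) = {λ, id, then}.
FIRST(N): from N->print S id print we get {print}; from N->S we get {λ, id, then}; from N->λ we get {λ}. So FIRST(N) = {λ, id, print, then}.
FIRST(B): from B->N we get {λ, id, print, then}; from B->S we get {λ, id, then}. So FIRST(B) = {λ, id, print, then}.
FOLLOW(S) includes $ since S is the start symbol.
FOLLOW(S): in N->print S id print, S is followed by id print with FIRST {id}; in N->S, the suffix after S is empty, so FOLLOW(S) ⊇ FOLLOW(N) = {$, id, print, then}; in B->S, the suffix after S is empty, so FOLLOW(S) ⊇ FOLLOW(B) = {$, id, print, then}. Thus FOLLOW(S) = {$, id, print, then}.
FOLLOW(B): in S->then N B N, B is followed by N with FIRST {λ, id, print, then}; in S->then N B N, the suffix after B is nullable, so FOLLOW(B) ⊇ FOLLOW(S) = {$, id, print, then}. Thus FOLLOW(B) = {$, id, print, then}.
FOLLOW(N): in S->then N B N (occurrence 1), N is followed by B N with FIRST {λ, id, print, then}; in S->then N B N (occurrence 1), the suffix after N is nullable, so FOLLOW(N) ⊇ FOLLOW(S) = {$, id, print, then}; in S->then N B N (occurrence 2), the suffix after N is empty, so FOLLOW(N) ⊇ FOLLOW(S) = {$, id, print, then}; in B->N, the suffix after N is empty, so FOLLOW(N) ⊇ FOLLOW(B) = {$, id, print, then}. Thus FOLLOW(N) = {$, id, print, then}.

{$, id, print, then}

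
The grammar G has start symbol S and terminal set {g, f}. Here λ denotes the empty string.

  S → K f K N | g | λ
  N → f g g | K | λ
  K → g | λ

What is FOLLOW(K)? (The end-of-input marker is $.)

{$, f, g}

FIRST(K) = {λ, g}
FIRST(S) = {λ, f, g}  (via K f K N)
FIRST(N) = {λ, f, g}  (via K)
FOLLOW(S) includes $ since S is the start symbol.
FOLLOW(S): S appears on no right-hand side. Thus FOLLOW(S) = {$}.
FOLLOW(N): in S→K f K N, the suffix after N is empty, so FOLLOW(N) ⊇ FOLLOW(S) = {$}. Thus FOLLOW(N) = {$}.
FOLLOW(K): in S→K f K N (occurrence 1), K is followed by f K N with FIRST {f}; in S→K f K N (occurrence 2), K is followed by N with FIRST {λ, f, g}; in S→K f K N (occurrence 2), the suffix after K is nullable, so FOLLOW(K) ⊇ FOLLOW(S) = {$}; in N→K, the suffix after K is empty, so FOLLOW(K) ⊇ FOLLOW(N) = {$}. Thus FOLLOW(K) = {$, f, g}.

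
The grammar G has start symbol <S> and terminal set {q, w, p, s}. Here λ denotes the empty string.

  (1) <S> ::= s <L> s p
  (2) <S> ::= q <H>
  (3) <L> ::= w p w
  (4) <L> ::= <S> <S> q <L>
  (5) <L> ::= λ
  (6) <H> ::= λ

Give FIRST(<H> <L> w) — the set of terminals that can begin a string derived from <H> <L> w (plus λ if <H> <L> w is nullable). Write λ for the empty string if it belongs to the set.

FIRST(<S>): from <S>::=s <L> s p we get {s}; from <S>::=q <H> we get {q}. So FIRST(<S>) = {q, s}.
FIRST(<H>): from <H>::=λ we get {λ}. So FIRST(<H>) = {λ}.
FIRST(<L>): from <L>::=w p w we get {w}; from <L>::=<S> <S> q <L> we get {q, s}; from <L>::=λ we get {λ}. So FIRST(<L>) = {λ, q, s, w}.
FIRST(<H> <L> w): take FIRST of each symbol in turn, carrying on past any symbol whose FIRST contains λ; result {q, s, w}.

{q, s, w}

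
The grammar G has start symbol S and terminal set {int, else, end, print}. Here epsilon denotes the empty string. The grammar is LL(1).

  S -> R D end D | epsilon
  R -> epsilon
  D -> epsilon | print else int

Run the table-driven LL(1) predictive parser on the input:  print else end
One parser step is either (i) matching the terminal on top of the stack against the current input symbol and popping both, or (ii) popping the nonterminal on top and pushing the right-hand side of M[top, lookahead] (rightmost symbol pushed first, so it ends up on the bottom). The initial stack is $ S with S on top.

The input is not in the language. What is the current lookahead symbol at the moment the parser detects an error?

end

step 1: stack=$ S  input=print else end $  — expand S -> R D end D
step 2: stack=$ D end D R  input=print else end $  — expand R -> epsilon
step 3: stack=$ D end D  input=print else end $  — expand D -> print else int
step 4: stack=$ D end int else print  input=print else end $  — match print
step 5: stack=$ D end int else  input=else end $  — match else
step 6: stack=$ D end int  input=end $  — error: top is terminal int but lookahead is end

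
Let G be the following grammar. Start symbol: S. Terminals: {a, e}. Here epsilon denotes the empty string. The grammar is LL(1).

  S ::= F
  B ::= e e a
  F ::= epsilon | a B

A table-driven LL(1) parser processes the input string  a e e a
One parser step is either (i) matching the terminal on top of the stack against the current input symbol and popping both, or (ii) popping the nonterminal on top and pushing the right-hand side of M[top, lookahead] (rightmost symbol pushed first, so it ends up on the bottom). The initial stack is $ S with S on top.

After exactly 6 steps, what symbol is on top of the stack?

a

     Stack    Input      Action
  1  $ S      a e e a $  expand S ::= F
  2  $ F      a e e a $  expand F ::= a B
  3  $ B a    a e e a $  match a
  4  $ B      e e a $    expand B ::= e e a
  5  $ a e e  e e a $    match e
  6  $ a e    e a $      match e
Stack after step 6: $ a (top = a).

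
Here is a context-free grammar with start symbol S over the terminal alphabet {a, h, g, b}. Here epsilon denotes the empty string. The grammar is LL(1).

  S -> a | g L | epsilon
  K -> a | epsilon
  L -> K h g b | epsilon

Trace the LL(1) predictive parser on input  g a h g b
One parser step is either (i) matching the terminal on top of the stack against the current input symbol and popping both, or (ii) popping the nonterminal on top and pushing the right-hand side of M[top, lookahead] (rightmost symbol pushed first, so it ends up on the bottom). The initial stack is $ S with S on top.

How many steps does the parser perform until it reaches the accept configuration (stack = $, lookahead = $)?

step 1: stack=$ S  input=g a h g b $  — expand S -> g L
step 2: stack=$ L g  input=g a h g b $  — match g
step 3: stack=$ L  input=a h g b $  — expand L -> K h g b
step 4: stack=$ b g h K  input=a h g b $  — expand K -> a
step 5: stack=$ b g h a  input=a h g b $  — match a
step 6: stack=$ b g h  input=h g b $  — match h
step 7: stack=$ b g  input=g b $  — match g
step 8: stack=$ b  input=b $  — match b
Accept reached after 8 steps.

8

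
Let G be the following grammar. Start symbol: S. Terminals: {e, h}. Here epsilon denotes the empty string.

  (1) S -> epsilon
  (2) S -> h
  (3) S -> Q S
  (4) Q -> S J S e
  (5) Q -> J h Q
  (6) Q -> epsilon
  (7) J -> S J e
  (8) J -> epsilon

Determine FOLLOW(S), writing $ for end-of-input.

FIRST(S): from S->epsilon we get {epsilon}; from S->h we get {h}; from S->Q S we get {epsilon, e, h}. So FIRST(S) = {epsilon, e, h}.
FIRST(J): from J->S J e we get {e, h}; from J->epsilon we get {epsilon}. So FIRST(J) = {epsilon, e, h}.
FIRST(Q): from Q->S J S e we get {e, h}; from Q->J h Q we get {e, h}; from Q->epsilon we get {epsilon}. So FIRST(Q) = {epsilon, e, h}.
FOLLOW(S) includes $ since S is the start symbol.
FOLLOW(S): in S->Q S, the suffix after S is empty (adds nothing new); in Q->S J S e (occurrence 1), S is followed by J S e with FIRST {e, h}; in Q->S J S e (occurrence 2), S is followed by e with FIRST {e}; in J->S J e, S is followed by J e with FIRST {e, h}. Thus FOLLOW(S) = {$, e, h}.
FOLLOW(Q): in S->Q S, Q is followed by S with FIRST {epsilon, e, h}; in S->Q S, the suffix after Q is nullable, so FOLLOW(Q) ⊇ FOLLOW(S) = {$, e, h}; in Q->J h Q, the suffix after Q is empty (adds nothing new). Thus FOLLOW(Q) = {$, e, h}.
FOLLOW(J): in Q->S J S e, J is followed by S e with FIRST {e, h}; in Q->J h Q, J is followed by h Q with FIRST {h}; in J->S J e, J is followed by e with FIRST {e}. Thus FOLLOW(J) = {e, h}.

{$, e, h}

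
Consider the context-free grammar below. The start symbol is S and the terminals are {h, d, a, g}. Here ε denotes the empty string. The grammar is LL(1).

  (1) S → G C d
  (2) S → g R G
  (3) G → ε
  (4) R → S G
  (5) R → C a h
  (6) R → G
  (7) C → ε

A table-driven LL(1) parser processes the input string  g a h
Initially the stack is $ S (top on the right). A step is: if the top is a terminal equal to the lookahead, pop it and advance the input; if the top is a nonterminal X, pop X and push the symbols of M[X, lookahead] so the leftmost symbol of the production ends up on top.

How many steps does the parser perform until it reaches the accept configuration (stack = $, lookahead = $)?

     Stack      Input    Action
  1  $ S        g a h $  expand S → g R G
  2  $ G R g    g a h $  match g
  3  $ G R      a h $    expand R → C a h
  4  $ G h a C  a h $    expand C → ε
  5  $ G h a    a h $    match a
  6  $ G h      h $      match h
  7  $ G        $        expand G → ε
Accept reached after 7 steps.

7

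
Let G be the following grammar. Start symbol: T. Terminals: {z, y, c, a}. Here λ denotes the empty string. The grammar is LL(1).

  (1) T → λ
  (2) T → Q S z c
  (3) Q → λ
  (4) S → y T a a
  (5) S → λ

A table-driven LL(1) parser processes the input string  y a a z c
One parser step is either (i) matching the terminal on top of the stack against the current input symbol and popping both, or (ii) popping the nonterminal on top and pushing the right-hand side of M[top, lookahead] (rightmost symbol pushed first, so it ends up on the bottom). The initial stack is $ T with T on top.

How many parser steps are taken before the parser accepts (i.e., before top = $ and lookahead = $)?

     Stack          Input        Action
  1  $ T            y a a z c $  expand T → Q S z c
  2  $ c z S Q      y a a z c $  expand Q → λ
  3  $ c z S        y a a z c $  expand S → y T a a
  4  $ c z a a T y  y a a z c $  match y
  5  $ c z a a T    a a z c $    expand T → λ
  6  $ c z a a      a a z c $    match a
  7  $ c z a        a z c $      match a
  8  $ c z          z c $        match z
  9  $ c            c $          match c
Accept reached after 9 steps.

9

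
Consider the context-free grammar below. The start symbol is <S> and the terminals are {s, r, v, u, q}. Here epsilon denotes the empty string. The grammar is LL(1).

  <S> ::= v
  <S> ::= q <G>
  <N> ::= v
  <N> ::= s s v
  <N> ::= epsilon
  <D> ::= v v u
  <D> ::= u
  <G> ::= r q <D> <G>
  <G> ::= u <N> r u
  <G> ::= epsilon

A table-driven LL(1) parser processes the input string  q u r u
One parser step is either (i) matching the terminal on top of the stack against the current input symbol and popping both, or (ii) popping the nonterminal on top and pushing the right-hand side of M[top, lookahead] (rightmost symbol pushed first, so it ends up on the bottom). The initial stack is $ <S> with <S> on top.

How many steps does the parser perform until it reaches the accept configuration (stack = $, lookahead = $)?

     Stack        Input      Action
  1  $ <S>        q u r u $  expand <S> ::= q <G>
  2  $ <G> q      q u r u $  match q
  3  $ <G>        u r u $    expand <G> ::= u <N> r u
  4  $ u r <N> u  u r u $    match u
  5  $ u r <N>    r u $      expand <N> ::= epsilon
  6  $ u r        r u $      match r
  7  $ u          u $        match u
Accept reached after 7 steps.

7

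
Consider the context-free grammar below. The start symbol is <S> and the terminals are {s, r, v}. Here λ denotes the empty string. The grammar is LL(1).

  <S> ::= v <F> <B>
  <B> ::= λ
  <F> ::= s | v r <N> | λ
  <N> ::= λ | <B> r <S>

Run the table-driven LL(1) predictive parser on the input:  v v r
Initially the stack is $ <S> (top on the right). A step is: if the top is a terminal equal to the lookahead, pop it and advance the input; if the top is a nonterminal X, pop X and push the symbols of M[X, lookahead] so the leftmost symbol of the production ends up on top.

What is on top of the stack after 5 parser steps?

<N>

     Stack          Input    Action
  1  $ <S>          v v r $  expand <S> ::= v <F> <B>
  2  $ <B> <F> v    v v r $  match v
  3  $ <B> <F>      v r $    expand <F> ::= v r <N>
  4  $ <B> <N> r v  v r $    match v
  5  $ <B> <N> r    r $      match r
Stack after step 5: $ <B> <N> (top = <N>).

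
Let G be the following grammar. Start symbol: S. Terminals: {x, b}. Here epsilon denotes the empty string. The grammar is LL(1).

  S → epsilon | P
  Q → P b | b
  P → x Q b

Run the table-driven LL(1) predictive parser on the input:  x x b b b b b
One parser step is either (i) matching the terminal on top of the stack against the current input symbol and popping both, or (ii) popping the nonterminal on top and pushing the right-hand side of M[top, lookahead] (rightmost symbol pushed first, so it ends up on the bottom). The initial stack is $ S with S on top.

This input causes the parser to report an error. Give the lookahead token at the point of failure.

b

      Stack        Input            Action
   1  $ S          x x b b b b b $  expand S → P
   2  $ P          x x b b b b b $  expand P → x Q b
   3  $ b Q x      x x b b b b b $  match x
   4  $ b Q        x b b b b b $    expand Q → P b
   5  $ b b P      x b b b b b $    expand P → x Q b
   6  $ b b b Q x  x b b b b b $    match x
   7  $ b b b Q    b b b b b $      expand Q → b
   8  $ b b b b    b b b b b $      match b
   9  $ b b b      b b b b $        match b
  10  $ b b        b b b $          match b
  11  $ b          b b $            match b
  12  $            b $              error: stack empty but input remains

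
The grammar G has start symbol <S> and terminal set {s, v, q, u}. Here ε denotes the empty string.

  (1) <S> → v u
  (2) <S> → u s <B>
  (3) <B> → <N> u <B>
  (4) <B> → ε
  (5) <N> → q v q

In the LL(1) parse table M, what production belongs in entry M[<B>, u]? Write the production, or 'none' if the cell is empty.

FIRST(<S>): from <S>→v u we get {v}; from <S>→u s <B> we get {u}. So FIRST(<S>) = {u, v}.
FIRST(<N>): from <N>→q v q we get {q}. So FIRST(<N>) = {q}.
FIRST(<B>): from <B>→<N> u <B> we get {q}; from <B>→ε we get {ε}. So FIRST(<B>) = {ε, q}.
FOLLOW(<S>) includes $ since <S> is the start symbol.
FOLLOW(<S>): <S> appears on no right-hand side. Thus FOLLOW(<S>) = {$}.
FOLLOW(<B>): in <S>→u s <B>, the suffix after <B> is empty, so FOLLOW(<B>) ⊇ FOLLOW(<S>) = {$}; in <B>→<N> u <B>, the suffix after <B> is empty (adds nothing new). Thus FOLLOW(<B>) = {$}.
For <B> → <N> u <B>: FIRST(<N> u <B>) = {q}, so it goes in M[<B>, t] for t ∈ {q}.
For <B> → ε: FIRST(ε) = {ε}, so it goes in M[<B>, t] for t ∈ {}; since ε ∈ FIRST, also for every t ∈ FOLLOW(<B>) = {$}.
None of these place a production in M[<B>, u].

none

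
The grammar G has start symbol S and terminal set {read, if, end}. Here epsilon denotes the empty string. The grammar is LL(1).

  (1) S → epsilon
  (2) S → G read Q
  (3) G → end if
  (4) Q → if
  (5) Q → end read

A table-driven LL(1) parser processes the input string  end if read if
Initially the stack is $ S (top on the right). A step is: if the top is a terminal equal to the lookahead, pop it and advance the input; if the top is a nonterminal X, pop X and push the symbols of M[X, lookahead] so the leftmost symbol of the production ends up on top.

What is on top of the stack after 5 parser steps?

Q

step 1: stack=$ S  input=end if read if $  — expand S → G read Q
step 2: stack=$ Q read G  input=end if read if $  — expand G → end if
step 3: stack=$ Q read if end  input=end if read if $  — match end
step 4: stack=$ Q read if  input=if read if $  — match if
step 5: stack=$ Q read  input=read if $  — match read
Stack after step 5: $ Q (top = Q).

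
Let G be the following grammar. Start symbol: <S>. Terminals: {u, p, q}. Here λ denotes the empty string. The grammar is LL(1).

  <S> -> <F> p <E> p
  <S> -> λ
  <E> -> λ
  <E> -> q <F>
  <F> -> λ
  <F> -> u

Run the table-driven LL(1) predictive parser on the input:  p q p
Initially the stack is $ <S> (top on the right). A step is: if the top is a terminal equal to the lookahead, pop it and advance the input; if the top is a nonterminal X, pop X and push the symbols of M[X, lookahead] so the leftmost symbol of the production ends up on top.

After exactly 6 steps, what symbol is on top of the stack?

step 1: stack=$ <S>  input=p q p $  — expand <S> -> <F> p <E> p
step 2: stack=$ p <E> p <F>  input=p q p $  — expand <F> -> λ
step 3: stack=$ p <E> p  input=p q p $  — match p
step 4: stack=$ p <E>  input=q p $  — expand <E> -> q <F>
step 5: stack=$ p <F> q  input=q p $  — match q
step 6: stack=$ p <F>  input=p $  — expand <F> -> λ
Stack after step 6: $ p (top = p).

p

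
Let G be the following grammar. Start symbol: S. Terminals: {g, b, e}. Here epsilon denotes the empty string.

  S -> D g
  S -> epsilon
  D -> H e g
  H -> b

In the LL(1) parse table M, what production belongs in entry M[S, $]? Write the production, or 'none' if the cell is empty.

S -> epsilon

FIRST(H): from H->b we get {b}. So FIRST(H) = {b}.
FIRST(D): from D->H e g we get {b}. So FIRST(D) = {b}.
FIRST(S): from S->D g we get {b}; from S->epsilon we get {epsilon}. So FIRST(S) = {epsilon, b}.
FOLLOW(S) includes $ since S is the start symbol.
FOLLOW(S): S appears on no right-hand side. Thus FOLLOW(S) = {$}.
For S -> D g: FIRST(D g) = {b}, so it goes in M[S, t] for t ∈ {b}.
For S -> epsilon: FIRST(epsilon) = {epsilon}, so it goes in M[S, t] for t ∈ {}; since epsilon ∈ FIRST, also for every t ∈ FOLLOW(S) = {$}.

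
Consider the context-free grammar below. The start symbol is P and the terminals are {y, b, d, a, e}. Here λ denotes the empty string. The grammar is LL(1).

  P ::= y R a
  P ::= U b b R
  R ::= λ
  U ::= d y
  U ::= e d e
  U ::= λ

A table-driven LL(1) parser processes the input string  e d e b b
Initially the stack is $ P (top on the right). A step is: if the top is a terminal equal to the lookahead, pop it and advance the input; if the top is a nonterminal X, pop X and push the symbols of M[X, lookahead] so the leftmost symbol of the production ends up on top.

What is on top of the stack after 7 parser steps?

step 1: stack=$ P  input=e d e b b $  — expand P ::= U b b R
step 2: stack=$ R b b U  input=e d e b b $  — expand U ::= e d e
step 3: stack=$ R b b e d e  input=e d e b b $  — match e
step 4: stack=$ R b b e d  input=d e b b $  — match d
step 5: stack=$ R b b e  input=e b b $  — match e
step 6: stack=$ R b b  input=b b $  — match b
step 7: stack=$ R b  input=b $  — match b
Stack after step 7: $ R (top = R).

R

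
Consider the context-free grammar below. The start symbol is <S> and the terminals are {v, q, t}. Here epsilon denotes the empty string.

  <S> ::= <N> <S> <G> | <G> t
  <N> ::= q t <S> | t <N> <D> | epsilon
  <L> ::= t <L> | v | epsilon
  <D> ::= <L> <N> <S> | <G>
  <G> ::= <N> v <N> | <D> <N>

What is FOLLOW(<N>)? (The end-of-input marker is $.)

{$, q, t, v}

FIRST(<N>): from <N>::=q t <S> we get {q}; from <N>::=t <N> <D> we get {t}; from <N>::=epsilon we get {epsilon}. So FIRST(<N>) = {epsilon, q, t}.
FIRST(<L>): from <L>::=t <L> we get {t}; from <L>::=v we get {v}; from <L>::=epsilon we get {epsilon}. So FIRST(<L>) = {epsilon, t, v}.
FIRST(<S>): from <S>::=<N> <S> <G> we get {q, t, v}; from <S>::=<G> t we get {q, t, v}. So FIRST(<S>) = {q, t, v}.
FIRST(<D>): from <D>::=<L> <N> <S> we get {q, t, v}; from <D>::=<G> we get {q, t, v}. So FIRST(<D>) = {q, t, v}.
FIRST(<G>): from <G>::=<N> v <N> we get {q, t, v}; from <G>::=<D> <N> we get {q, t, v}. So FIRST(<G>) = {q, t, v}.
FOLLOW(<S>) includes $ since <S> is the start symbol.
FOLLOW(<L>): in <L>::=t <L>, the suffix after <L> is empty (adds nothing new); in <D>::=<L> <N> <S>, <L> is followed by <N> <S> with FIRST {q, t, v}. Thus FOLLOW(<L>) = {q, t, v}.
FOLLOW(<S>): in <S>::=<N> <S> <G>, <S> is followed by <G> with FIRST {q, t, v}; in <N>::=q t <S>, the suffix after <S> is empty, so FOLLOW(<S>) ⊇ FOLLOW(<N>) = {$, q, t, v}; in <D>::=<L> <N> <S>, the suffix after <S> is empty, so FOLLOW(<S>) ⊇ FOLLOW(<D>) = {$, q, t, v}. Thus FOLLOW(<S>) = {$, q, t, v}.
FOLLOW(<N>): in <S>::=<N> <S> <G>, <N> is followed by <S> <G> with FIRST {q, t, v}; in <N>::=t <N> <D>, <N> is followed by <D> with FIRST {q, t, v}; in <D>::=<L> <N> <S>, <N> is followed by <S> with FIRST {q, t, v}; in <G>::=<N> v <N> (occurrence 1), <N> is followed by v <N> with FIRST {v}; in <G>::=<N> v <N> (occurrence 2), the suffix after <N> is empty, so FOLLOW(<N>) ⊇ FOLLOW(<G>) = {$, q, t, v}; in <G>::=<D> <N>, the suffix after <N> is empty, so FOLLOW(<N>) ⊇ FOLLOW(<G>) = {$, q, t, v}. Thus FOLLOW(<N>) = {$, q, t, v}.
FOLLOW(<D>): in <N>::=t <N> <D>, the suffix after <D> is empty, so FOLLOW(<D>) ⊇ FOLLOW(<N>) = {$, q, t, v}; in <G>::=<D> <N>, <D> is followed by <N> with FIRST {epsilon, q, t}; in <G>::=<D> <N>, the suffix after <D> is nullable, so FOLLOW(<D>) ⊇ FOLLOW(<G>) = {$, q, t, v}. Thus FOLLOW(<D>) = {$, q, t, v}.
FOLLOW(<G>): in <S>::=<N> <S> <G>, the suffix after <G> is empty, so FOLLOW(<G>) ⊇ FOLLOW(<S>) = {$, q, t, v}; in <S>::=<G> t, <G> is followed by t with FIRST {t}; in <D>::=<G>, the suffix after <G> is empty, so FOLLOW(<G>) ⊇ FOLLOW(<D>) = {$, q, t, v}. Thus FOLLOW(<G>) = {$, q, t, v}.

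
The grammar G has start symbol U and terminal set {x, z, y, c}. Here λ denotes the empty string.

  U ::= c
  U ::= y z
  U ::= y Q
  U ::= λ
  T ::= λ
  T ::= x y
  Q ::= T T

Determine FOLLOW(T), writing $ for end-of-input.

{$, x}

FIRST(U): from U::=c we get {c}; from U::=y z we get {y}; from U::=y Q we get {y}; from U::=λ we get {λ}. So FIRST(U) = {λ, c, y}.
FIRST(T): from T::=λ we get {λ}; from T::=x y we get {x}. So FIRST(T) = {λ, x}.
FIRST(Q): from Q::=T T we get {λ, x}. So FIRST(Q) = {λ, x}.
FOLLOW(U) includes $ since U is the start symbol.
FOLLOW(U): U appears on no right-hand side. Thus FOLLOW(U) = {$}.
FOLLOW(Q): in U::=y Q, the suffix after Q is empty, so FOLLOW(Q) ⊇ FOLLOW(U) = {$}. Thus FOLLOW(Q) = {$}.
FOLLOW(T): in Q::=T T (occurrence 1), T is followed by T with FIRST {λ, x}; in Q::=T T (occurrence 1), the suffix after T is nullable, so FOLLOW(T) ⊇ FOLLOW(Q) = {$}; in Q::=T T (occurrence 2), the suffix after T is empty, so FOLLOW(T) ⊇ FOLLOW(Q) = {$}. Thus FOLLOW(T) = {$, x}.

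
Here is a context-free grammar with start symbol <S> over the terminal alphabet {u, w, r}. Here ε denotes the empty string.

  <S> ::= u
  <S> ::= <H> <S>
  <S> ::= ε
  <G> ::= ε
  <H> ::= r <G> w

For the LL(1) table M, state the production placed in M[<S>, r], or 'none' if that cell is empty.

FIRST(<G>): from <G>::=ε we get {ε}. So FIRST(<G>) = {ε}.
FIRST(<H>): from <H>::=r <G> w we get {r}. So FIRST(<H>) = {r}.
FIRST(<S>): from <S>::=u we get {u}; from <S>::=<H> <S> we get {r}; from <S>::=ε we get {ε}. So FIRST(<S>) = {ε, r, u}.
FOLLOW(<S>) includes $ since <S> is the start symbol.
FOLLOW(<S>): in <S>::=<H> <S>, the suffix after <S> is empty (adds nothing new). Thus FOLLOW(<S>) = {$}.
For <S> ::= u: FIRST(u) = {u}, so it goes in M[<S>, t] for t ∈ {u}.
For <S> ::= <H> <S>: FIRST(<H> <S>) = {r}, so it goes in M[<S>, t] for t ∈ {r}.
For <S> ::= ε: FIRST(ε) = {ε}, so it goes in M[<S>, t] for t ∈ {}; since ε ∈ FIRST, also for every t ∈ FOLLOW(<S>) = {$}.

<S> ::= <H> <S>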